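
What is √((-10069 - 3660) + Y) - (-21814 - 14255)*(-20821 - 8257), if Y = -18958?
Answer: -1048814382 + I*√32687 ≈ -1.0488e+9 + 180.8*I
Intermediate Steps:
√((-10069 - 3660) + Y) - (-21814 - 14255)*(-20821 - 8257) = √((-10069 - 3660) - 18958) - (-21814 - 14255)*(-20821 - 8257) = √(-13729 - 18958) - (-36069)*(-29078) = √(-32687) - 1*1048814382 = I*√32687 - 1048814382 = -1048814382 + I*√32687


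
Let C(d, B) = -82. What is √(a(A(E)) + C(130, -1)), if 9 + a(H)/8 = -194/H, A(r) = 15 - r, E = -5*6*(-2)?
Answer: I*√26890/15 ≈ 10.932*I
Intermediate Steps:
E = 60 (E = -30*(-2) = 60)
a(H) = -72 - 1552/H (a(H) = -72 + 8*(-194/H) = -72 - 1552/H)
√(a(A(E)) + C(130, -1)) = √((-72 - 1552/(15 - 1*60)) - 82) = √((-72 - 1552/(15 - 60)) - 82) = √((-72 - 1552/(-45)) - 82) = √((-72 - 1552*(-1/45)) - 82) = √((-72 + 1552/45) - 82) = √(-1688/45 - 82) = √(-5378/45) = I*√26890/15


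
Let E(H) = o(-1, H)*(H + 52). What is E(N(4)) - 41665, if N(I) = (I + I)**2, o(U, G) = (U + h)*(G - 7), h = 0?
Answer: -48277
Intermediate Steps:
o(U, G) = U*(-7 + G) (o(U, G) = (U + 0)*(G - 7) = U*(-7 + G))
N(I) = 4*I**2 (N(I) = (2*I)**2 = 4*I**2)
E(H) = (7 - H)*(52 + H) (E(H) = (-(-7 + H))*(H + 52) = (7 - H)*(52 + H))
E(N(4)) - 41665 = (7 - 4*4**2)*(52 + 4*4**2) - 41665 = (7 - 4*16)*(52 + 4*16) - 41665 = (7 - 1*64)*(52 + 64) - 41665 = (7 - 64)*116 - 41665 = -57*116 - 41665 = -6612 - 41665 = -48277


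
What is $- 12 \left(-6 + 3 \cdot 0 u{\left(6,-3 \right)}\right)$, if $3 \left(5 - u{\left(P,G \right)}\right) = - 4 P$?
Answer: $72$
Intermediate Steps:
$u{\left(P,G \right)} = 5 + \frac{4 P}{3}$ ($u{\left(P,G \right)} = 5 - \frac{\left(-4\right) P}{3} = 5 + \frac{4 P}{3}$)
$- 12 \left(-6 + 3 \cdot 0 u{\left(6,-3 \right)}\right) = - 12 \left(-6 + 3 \cdot 0 \left(5 + \frac{4}{3} \cdot 6\right)\right) = - 12 \left(-6 + 0 \left(5 + 8\right)\right) = - 12 \left(-6 + 0 \cdot 13\right) = - 12 \left(-6 + 0\right) = \left(-12\right) \left(-6\right) = 72$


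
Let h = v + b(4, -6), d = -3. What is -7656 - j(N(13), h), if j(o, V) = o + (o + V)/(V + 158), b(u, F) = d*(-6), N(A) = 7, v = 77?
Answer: -1938841/253 ≈ -7663.4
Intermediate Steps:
b(u, F) = 18 (b(u, F) = -3*(-6) = 18)
h = 95 (h = 77 + 18 = 95)
j(o, V) = o + (V + o)/(158 + V)
-7656 - j(N(13), h) = -7656 - (95 + 159*7 + 95*7)/(158 + 95) = -7656 - (95 + 1113 + 665)/253 = -7656 - 1873/253 = -1938841/253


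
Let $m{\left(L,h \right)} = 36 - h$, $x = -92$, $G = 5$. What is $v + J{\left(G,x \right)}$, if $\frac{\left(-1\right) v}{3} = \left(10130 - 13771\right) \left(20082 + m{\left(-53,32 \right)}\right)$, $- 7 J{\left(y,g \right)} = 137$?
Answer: $\frac{1535795509}{7} \approx 2.194 \cdot 10^{8}$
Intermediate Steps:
$J{\left(y,g \right)} = - \frac{137}{7}$ ($J{\left(y,g \right)} = \left(- \frac{1}{7}\right) 137 = - \frac{137}{7}$)
$v = 219399378$ ($v = - 3 \left(10130 - 13771\right) \left(20082 + \left(36 - 32\right)\right) = - 3 \left(- 3641 \left(20082 + \left(36 - 32\right)\right)\right) = - 3 \left(- 3641 \left(20082 + 4\right)\right) = - 3 \left(\left(-3641\right) 20086\right) = \left(-3\right) \left(-73133126\right) = 219399378$)
$v + J{\left(G,x \right)} = 219399378 - \frac{137}{7} = \frac{1535795509}{7}$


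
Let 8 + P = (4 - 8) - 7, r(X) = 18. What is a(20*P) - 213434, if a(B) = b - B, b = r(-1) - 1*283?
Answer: -213319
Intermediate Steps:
P = -19 (P = -8 + ((4 - 8) - 7) = -8 + (-4 - 7) = -8 - 11 = -19)
b = -265 (b = 18 - 1*283 = 18 - 283 = -265)
a(B) = -265 - B
a(20*P) - 213434 = (-265 - 20*(-19)) - 213434 = (-265 - 1*(-380)) - 213434 = (-265 + 380) - 213434 = 115 - 213434 = -213319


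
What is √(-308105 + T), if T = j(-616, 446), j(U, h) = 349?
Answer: 2*I*√76939 ≈ 554.76*I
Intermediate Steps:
T = 349
√(-308105 + T) = √(-308105 + 349) = √(-307756) = 2*I*√76939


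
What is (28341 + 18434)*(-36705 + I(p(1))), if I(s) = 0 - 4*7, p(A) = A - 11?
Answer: -1718186075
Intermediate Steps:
p(A) = -11 + A
I(s) = -28 (I(s) = 0 - 28 = -28)
(28341 + 18434)*(-36705 + I(p(1))) = (28341 + 18434)*(-36705 - 28) = 46775*(-36733) = -1718186075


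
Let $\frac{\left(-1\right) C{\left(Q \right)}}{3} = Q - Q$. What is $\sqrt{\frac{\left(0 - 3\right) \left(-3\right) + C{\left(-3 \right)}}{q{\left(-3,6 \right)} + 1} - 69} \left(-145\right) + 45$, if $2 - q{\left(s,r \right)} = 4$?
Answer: $45 - 145 i \sqrt{78} \approx 45.0 - 1280.6 i$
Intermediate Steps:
$q{\left(s,r \right)} = -2$ ($q{\left(s,r \right)} = 2 - 4 = -2$)
$C{\left(Q \right)} = 0$ ($C{\left(Q \right)} = - 3 \left(Q - Q\right) = \left(-3\right) 0 = 0$)
$\sqrt{\frac{\left(0 - 3\right) \left(-3\right) + C{\left(-3 \right)}}{q{\left(-3,6 \right)} + 1} - 69} \left(-145\right) + 45 = \sqrt{\frac{\left(0 - 3\right) \left(-3\right) + 0}{-2 + 1} - 69} \left(-145\right) + 45 = \sqrt{\frac{\left(-3\right) \left(-3\right) + 0}{-1} - 69} \left(-145\right) + 45 = \sqrt{\left(9 + 0\right) \left(-1\right) - 69} \left(-145\right) + 45 = \sqrt{9 \left(-1\right) - 69} \left(-145\right) + 45 = \sqrt{-9 - 69} \left(-145\right) + 45 = \sqrt{-78} \left(-145\right) + 45 = i \sqrt{78} \left(-145\right) + 45 = - 145 i \sqrt{78} + 45 = 45 - 145 i \sqrt{78}$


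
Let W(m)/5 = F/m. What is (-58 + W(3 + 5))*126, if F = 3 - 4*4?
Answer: -33327/4 ≈ -8331.8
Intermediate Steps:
F = -13 (F = 3 - 16 = -13)
W(m) = -65/m (W(m) = 5*(-13/m) = -65/m)
(-58 + W(3 + 5))*126 = (-58 - 65/(3 + 5))*126 = (-58 - 65/8)*126 = -529/8*126 = -33327/4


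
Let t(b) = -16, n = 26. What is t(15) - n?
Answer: -42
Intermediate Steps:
t(15) - n = -16 - 1*26 = -16 - 26 = -42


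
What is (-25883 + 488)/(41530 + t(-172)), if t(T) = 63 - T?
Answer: -5079/8353 ≈ -0.60804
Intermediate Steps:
(-25883 + 488)/(41530 + t(-172)) = (-25883 + 488)/(41530 + (63 - 1*(-172))) = -25395/(41530 + (63 + 172)) = -25395/(41530 + 235) = -25395/41765 = -25395*1/41765 = -5079/8353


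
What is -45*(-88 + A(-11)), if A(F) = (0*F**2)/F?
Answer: 3960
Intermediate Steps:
A(F) = 0 (A(F) = 0/F = 0)
-45*(-88 + A(-11)) = -45*(-88 + 0) = -45*(-88) = 3960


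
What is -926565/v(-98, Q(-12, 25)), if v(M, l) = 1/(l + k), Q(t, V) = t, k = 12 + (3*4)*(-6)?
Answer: 66712680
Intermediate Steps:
k = -60 (k = 12 + 12*(-6) = 12 - 72 = -60)
v(M, l) = 1/(-60 + l) (v(M, l) = 1/(l - 60) = 1/(-60 + l))
-926565/v(-98, Q(-12, 25)) = -926565/(1/(-60 - 12)) = -926565/(1/(-72)) = -926565/(-1/72) = -926565*(-72) = 66712680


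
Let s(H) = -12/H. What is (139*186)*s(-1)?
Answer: 310248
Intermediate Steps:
(139*186)*s(-1) = (139*186)*(-12/(-1)) = 25854*(-12*(-1)) = 25854*12 = 310248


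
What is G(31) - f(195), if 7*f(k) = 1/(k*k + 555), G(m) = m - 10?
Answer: 5671259/270060 ≈ 21.000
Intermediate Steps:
G(m) = -10 + m
f(k) = 1/(7*(555 + k²)) (f(k) = 1/(7*(k*k + 555)) = 1/(7*(k² + 555)) = 1/(7*(555 + k²)))
G(31) - f(195) = (-10 + 31) - 1/(7*(555 + 195²)) = 21 - 1/(7*(555 + 38025)) = 21 - 1/(7*38580) = 21 - 1*1/270060 = 21 - 1/270060 = 5671259/270060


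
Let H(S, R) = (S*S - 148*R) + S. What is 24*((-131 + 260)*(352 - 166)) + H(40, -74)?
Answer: 588448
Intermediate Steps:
H(S, R) = S + S**2 - 148*R (H(S, R) = (S**2 - 148*R) + S = S + S**2 - 148*R)
24*((-131 + 260)*(352 - 166)) + H(40, -74) = 24*((-131 + 260)*(352 - 166)) + (40 + 40**2 - 148*(-74)) = 24*(129*186) + (40 + 1600 + 10952) = 24*23994 + 12592 = 575856 + 12592 = 588448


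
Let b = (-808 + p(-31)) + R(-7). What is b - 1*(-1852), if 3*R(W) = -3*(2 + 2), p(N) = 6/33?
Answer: 11442/11 ≈ 1040.2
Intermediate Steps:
p(N) = 2/11 (p(N) = 6*(1/33) = 2/11)
R(W) = -4 (R(W) = (-3*(2 + 2))/3 = (-3*4)/3 = (1/3)*(-12) = -4)
b = -8930/11 (b = (-808 + 2/11) - 4 = -8886/11 - 4 = -8930/11 ≈ -811.82)
b - 1*(-1852) = -8930/11 - 1*(-1852) = -8930/11 + 1852 = 11442/11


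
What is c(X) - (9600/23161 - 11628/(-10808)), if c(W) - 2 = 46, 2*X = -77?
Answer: 2910620829/62581022 ≈ 46.510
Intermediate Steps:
X = -77/2 (X = (1/2)*(-77) = -77/2 ≈ -38.500)
c(W) = 48 (c(W) = 2 + 46 = 48)
c(X) - (9600/23161 - 11628/(-10808)) = 48 - (9600/23161 - 11628/(-10808)) = 48 - (9600*(1/23161) - 11628*(-1/10808)) = 48 - (9600/23161 + 2907/2702) = 48 - 1*93268227/62581022 = 48 - 93268227/62581022 = 2910620829/62581022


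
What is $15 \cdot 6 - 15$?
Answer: $75$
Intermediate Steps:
$15 \cdot 6 - 15 = 90 - 15 = 75$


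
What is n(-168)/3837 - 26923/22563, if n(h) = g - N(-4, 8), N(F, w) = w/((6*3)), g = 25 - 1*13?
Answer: -945347/794259 ≈ -1.1902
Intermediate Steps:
g = 12 (g = 25 - 13 = 12)
N(F, w) = w/18
n(h) = 104/9 (n(h) = 12 - 8/18 = 12 - 1*4/9 = 12 - 4/9 = 104/9)
n(-168)/3837 - 26923/22563 = (104/9)/3837 - 26923/22563 = (104/9)*(1/3837) - 26923*1/22563 = 104/34533 - 247/207 = -945347/794259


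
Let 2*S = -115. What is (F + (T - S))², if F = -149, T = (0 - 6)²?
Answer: 12321/4 ≈ 3080.3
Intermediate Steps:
S = -115/2 (S = (½)*(-115) = -115/2 ≈ -57.500)
T = 36 (T = (-6)² = 36)
(F + (T - S))² = (-149 + (36 - 1*(-115/2)))² = (-149 + (36 + 115/2))² = (-149 + 187/2)² = (-111/2)² = 12321/4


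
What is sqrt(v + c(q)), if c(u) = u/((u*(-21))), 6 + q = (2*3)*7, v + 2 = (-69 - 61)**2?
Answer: sqrt(7451997)/21 ≈ 129.99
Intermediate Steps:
v = 16898 (v = -2 + (-69 - 61)**2 = -2 + (-130)**2 = -2 + 16900 = 16898)
q = 36 (q = -6 + (2*3)*7 = -6 + 6*7 = -6 + 42 = 36)
c(u) = -1/21 (c(u) = u/((-21*u)) = u*(-1/(21*u)) = -1/21)
sqrt(v + c(q)) = sqrt(16898 - 1/21) = sqrt(354857/21) = sqrt(7451997)/21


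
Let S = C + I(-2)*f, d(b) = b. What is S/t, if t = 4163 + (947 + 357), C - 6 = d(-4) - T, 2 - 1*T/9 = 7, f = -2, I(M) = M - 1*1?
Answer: 53/5467 ≈ 0.0096945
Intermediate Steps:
I(M) = -1 + M (I(M) = M - 1 = -1 + M)
T = -45 (T = 18 - 9*7 = 18 - 63 = -45)
C = 47 (C = 6 + (-4 - 1*(-45)) = 6 + (-4 + 45) = 6 + 41 = 47)
S = 53 (S = 47 + (-1 - 2)*(-2) = 47 - 3*(-2) = 47 + 6 = 53)
t = 5467 (t = 4163 + 1304 = 5467)
S/t = 53/5467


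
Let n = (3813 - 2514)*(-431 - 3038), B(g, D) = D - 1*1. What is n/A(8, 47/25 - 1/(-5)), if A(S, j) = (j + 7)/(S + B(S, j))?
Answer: -4506231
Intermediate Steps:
B(g, D) = -1 + D (B(g, D) = D - 1 = -1 + D)
n = -4506231 (n = 1299*(-3469) = -4506231)
A(S, j) = (7 + j)/(-1 + S + j) (A(S, j) = (j + 7)/(S + (-1 + j)) = (7 + j)/(-1 + S + j))
n/A(8, 47/25 - 1/(-5)) = -4506231*(-1 + 8 + (47/25 - 1/(-5)))/(7 + (47/25 - 1/(-5))) = -4506231*(-1 + 8 + (47*(1/25) - 1*(-⅕)))/(7 + (47*(1/25) - 1*(-⅕))) = -4506231*(-1 + 8 + (47/25 + ⅕))/(7 + (47/25 + ⅕)) = -4506231*(-1 + 8 + 52/25)/(7 + 52/25) = -4506231/1 = -4506231*1 = -4506231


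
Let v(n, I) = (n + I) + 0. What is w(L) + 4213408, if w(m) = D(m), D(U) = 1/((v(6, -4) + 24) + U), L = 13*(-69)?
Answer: 3669878367/871 ≈ 4.2134e+6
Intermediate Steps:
L = -897
v(n, I) = I + n (v(n, I) = (I + n) + 0 = I + n)
D(U) = 1/(26 + U) (D(U) = 1/(((-4 + 6) + 24) + U) = 1/((2 + 24) + U) = 1/(26 + U))
w(m) = 1/(26 + m)
w(L) + 4213408 = 1/(26 - 897) + 4213408 = 1/(-871) + 4213408 = -1/871 + 4213408 = 3669878367/871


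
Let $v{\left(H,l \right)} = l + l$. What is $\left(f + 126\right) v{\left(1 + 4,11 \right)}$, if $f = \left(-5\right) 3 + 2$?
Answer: $2486$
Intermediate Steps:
$v{\left(H,l \right)} = 2 l$
$f = -13$ ($f = -15 + 2 = -13$)
$\left(f + 126\right) v{\left(1 + 4,11 \right)} = \left(-13 + 126\right) 2 \cdot 11 = 113 \cdot 22 = 2486$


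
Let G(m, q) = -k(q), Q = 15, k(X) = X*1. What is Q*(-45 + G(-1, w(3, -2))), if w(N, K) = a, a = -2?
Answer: -645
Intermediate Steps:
k(X) = X
w(N, K) = -2
G(m, q) = -q
Q*(-45 + G(-1, w(3, -2))) = 15*(-45 - 1*(-2)) = 15*(-45 + 2) = 15*(-43) = -645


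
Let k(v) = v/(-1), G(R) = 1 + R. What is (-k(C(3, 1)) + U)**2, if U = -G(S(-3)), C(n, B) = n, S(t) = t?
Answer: 25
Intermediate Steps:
k(v) = -v (k(v) = v*(-1) = -v)
U = 2 (U = -(1 - 3) = -1*(-2) = 2)
(-k(C(3, 1)) + U)**2 = (-(-1)*3 + 2)**2 = (-1*(-3) + 2)**2 = (3 + 2)**2 = 5**2 = 25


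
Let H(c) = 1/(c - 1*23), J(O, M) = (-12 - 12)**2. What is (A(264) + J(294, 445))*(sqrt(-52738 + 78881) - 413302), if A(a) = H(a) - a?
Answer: -31077417286/241 + 75193*sqrt(26143)/241 ≈ -1.2890e+8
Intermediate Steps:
J(O, M) = 576 (J(O, M) = (-24)**2 = 576)
H(c) = 1/(-23 + c) (H(c) = 1/(c - 23) = 1/(-23 + c))
A(a) = 1/(-23 + a) - a
(A(264) + J(294, 445))*(sqrt(-52738 + 78881) - 413302) = ((1 - 1*264*(-23 + 264))/(-23 + 264) + 576)*(sqrt(-52738 + 78881) - 413302) = ((1 - 1*264*241)/241 + 576)*(sqrt(26143) - 413302) = ((1 - 63624)/241 + 576)*(-413302 + sqrt(26143)) = ((1/241)*(-63623) + 576)*(-413302 + sqrt(26143)) = (-63623/241 + 576)*(-413302 + sqrt(26143)) = 75193*(-413302 + sqrt(26143))/241 = -31077417286/241 + 75193*sqrt(26143)/241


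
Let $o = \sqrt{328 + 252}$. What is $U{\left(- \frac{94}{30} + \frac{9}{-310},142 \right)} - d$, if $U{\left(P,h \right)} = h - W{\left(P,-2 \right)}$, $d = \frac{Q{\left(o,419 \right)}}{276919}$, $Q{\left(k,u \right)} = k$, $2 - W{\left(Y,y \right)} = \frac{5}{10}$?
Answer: $\frac{281}{2} - \frac{2 \sqrt{145}}{276919} \approx 140.5$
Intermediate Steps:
$W{\left(Y,y \right)} = \frac{3}{2}$ ($W{\left(Y,y \right)} = 2 - \frac{5}{10} = 2 - 5 \cdot \frac{1}{10} = 2 - \frac{1}{2} = \frac{3}{2}$)
$o = 2 \sqrt{145}$ ($o = \sqrt{580} = 2 \sqrt{145} \approx 24.083$)
$d = \frac{2 \sqrt{145}}{276919} \approx 8.6968 \cdot 10^{-5}$
$U{\left(P,h \right)} = - \frac{3}{2} + h$ ($U{\left(P,h \right)} = h - \frac{3}{2} = - \frac{3}{2} + h$)
$U{\left(- \frac{94}{30} + \frac{9}{-310},142 \right)} - d = \left(- \frac{3}{2} + 142\right) - \frac{2 \sqrt{145}}{276919} = \frac{281}{2} - \frac{2 \sqrt{145}}{276919}$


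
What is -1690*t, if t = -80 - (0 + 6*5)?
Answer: 185900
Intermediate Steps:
t = -110 (t = -80 - (0 + 30) = -80 - 1*30 = -80 - 30 = -110)
-1690*t = -1690*(-110) = 185900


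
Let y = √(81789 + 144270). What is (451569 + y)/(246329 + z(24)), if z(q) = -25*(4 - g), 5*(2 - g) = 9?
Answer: 150523/82078 + √226059/246234 ≈ 1.8358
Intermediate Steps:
g = ⅕ (g = 2 - ⅕*9 = 2 - 9/5 = ⅕ ≈ 0.20000)
y = √226059 ≈ 475.46
z(q) = -95 (z(q) = -25*(4 - 1*⅕) = -25*(4 - ⅕) = -25*19/5 = -95)
(451569 + y)/(246329 + z(24)) = (451569 + √226059)/(246329 - 95) = (451569 + √226059)/246234 = (451569 + √226059)*(1/246234) = 150523/82078 + √226059/246234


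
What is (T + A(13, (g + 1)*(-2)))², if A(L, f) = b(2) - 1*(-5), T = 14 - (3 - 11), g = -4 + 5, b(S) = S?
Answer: 841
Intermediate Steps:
g = 1
T = 22 (T = 14 - 1*(-8) = 14 + 8 = 22)
A(L, f) = 7 (A(L, f) = 2 - 1*(-5) = 2 + 5 = 7)
(T + A(13, (g + 1)*(-2)))² = (22 + 7)² = 29² = 841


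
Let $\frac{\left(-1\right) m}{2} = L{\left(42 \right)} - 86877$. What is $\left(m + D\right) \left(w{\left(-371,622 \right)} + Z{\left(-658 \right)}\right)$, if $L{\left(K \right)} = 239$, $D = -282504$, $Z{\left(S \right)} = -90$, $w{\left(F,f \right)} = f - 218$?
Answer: $-34297592$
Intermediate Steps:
$w{\left(F,f \right)} = -218 + f$
$m = 173276$ ($m = - 2 \left(239 - 86877\right) = \left(-2\right) \left(-86638\right) = 173276$)
$\left(m + D\right) \left(w{\left(-371,622 \right)} + Z{\left(-658 \right)}\right) = \left(173276 - 282504\right) \left(\left(-218 + 622\right) - 90\right) = - 109228 \left(404 - 90\right) = \left(-109228\right) 314 = -34297592$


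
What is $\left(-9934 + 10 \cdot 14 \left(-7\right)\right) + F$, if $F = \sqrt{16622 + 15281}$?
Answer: $-10914 + \sqrt{31903} \approx -10735.0$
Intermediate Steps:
$F = \sqrt{31903} \approx 178.61$
$\left(-9934 + 10 \cdot 14 \left(-7\right)\right) + F = \left(-9934 + 10 \cdot 14 \left(-7\right)\right) + \sqrt{31903} = \left(-9934 + 140 \left(-7\right)\right) + \sqrt{31903} = \left(-9934 - 980\right) + \sqrt{31903} = -10914 + \sqrt{31903}$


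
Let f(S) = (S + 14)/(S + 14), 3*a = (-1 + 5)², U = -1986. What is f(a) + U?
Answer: -1985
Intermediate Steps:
a = 16/3 (a = (-1 + 5)²/3 = (⅓)*4² = (⅓)*16 = 16/3 ≈ 5.3333)
f(S) = 1 (f(S) = (14 + S)/(14 + S) = 1)
f(a) + U = 1 - 1986 = -1985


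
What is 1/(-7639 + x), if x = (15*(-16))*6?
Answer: -1/9079 ≈ -0.00011014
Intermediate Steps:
x = -1440 (x = -240*6 = -1440)
1/(-7639 + x) = 1/(-7639 - 1440) = 1/(-9079) = -1/9079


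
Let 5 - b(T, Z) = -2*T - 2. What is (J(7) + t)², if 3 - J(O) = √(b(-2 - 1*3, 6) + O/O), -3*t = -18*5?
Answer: (33 - I*√2)² ≈ 1087.0 - 93.338*I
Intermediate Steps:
t = 30 (t = -(-6)*5 = -⅓*(-90) = 30)
b(T, Z) = 7 + 2*T (b(T, Z) = 5 - (-2*T - 2) = 5 - (-2 - 2*T) = 5 + (2 + 2*T) = 7 + 2*T)
J(O) = 3 - I*√2 (J(O) = 3 - √((7 + 2*(-2 - 1*3)) + O/O) = 3 - √((7 + 2*(-2 - 3)) + 1) = 3 - √((7 + 2*(-5)) + 1) = 3 - √((7 - 10) + 1) = 3 - √(-3 + 1) = 3 - √(-2) = 3 - I*√2)
(J(7) + t)² = ((3 - I*√2) + 30)² = (33 - I*√2)²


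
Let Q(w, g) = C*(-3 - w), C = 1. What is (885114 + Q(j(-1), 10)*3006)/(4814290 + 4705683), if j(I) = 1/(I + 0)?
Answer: 879102/9519973 ≈ 0.092343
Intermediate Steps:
j(I) = 1/I
Q(w, g) = -3 - w (Q(w, g) = 1*(-3 - w) = -3 - w)
(885114 + Q(j(-1), 10)*3006)/(4814290 + 4705683) = (885114 + (-3 - 1/(-1))*3006)/(4814290 + 4705683) = (885114 + (-3 - 1*(-1))*3006)/9519973 = (885114 + (-3 + 1)*3006)*(1/9519973) = (885114 - 2*3006)*(1/9519973) = (885114 - 6012)*(1/9519973) = 879102*(1/9519973) = 879102/9519973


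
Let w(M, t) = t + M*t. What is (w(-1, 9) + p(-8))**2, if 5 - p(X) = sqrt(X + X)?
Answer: 9 - 40*I ≈ 9.0 - 40.0*I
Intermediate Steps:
p(X) = 5 - sqrt(2)*sqrt(X) (p(X) = 5 - sqrt(X + X) = 5 - sqrt(2*X) = 5 - sqrt(2)*sqrt(X))
(w(-1, 9) + p(-8))**2 = (9*(1 - 1) + (5 - sqrt(2)*sqrt(-8)))**2 = (9*0 + (5 - sqrt(2)*2*I*sqrt(2)))**2 = (0 + (5 - 4*I))**2 = (5 - 4*I)**2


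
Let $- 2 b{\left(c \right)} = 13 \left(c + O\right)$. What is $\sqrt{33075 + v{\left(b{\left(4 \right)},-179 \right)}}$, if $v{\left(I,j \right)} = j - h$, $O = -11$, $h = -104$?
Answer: $10 \sqrt{330} \approx 181.66$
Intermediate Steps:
$b{\left(c \right)} = \frac{143}{2} - \frac{13 c}{2}$ ($b{\left(c \right)} = - \frac{13 \left(c - 11\right)}{2} = - \frac{13 \left(-11 + c\right)}{2} = - \frac{-143 + 13 c}{2} = \frac{143}{2} - \frac{13 c}{2}$)
$v{\left(I,j \right)} = 104 + j$ ($v{\left(I,j \right)} = j - -104 = j + 104 = 104 + j$)
$\sqrt{33075 + v{\left(b{\left(4 \right)},-179 \right)}} = \sqrt{33075 + \left(104 - 179\right)} = \sqrt{33075 - 75} = \sqrt{33000} = 10 \sqrt{330}$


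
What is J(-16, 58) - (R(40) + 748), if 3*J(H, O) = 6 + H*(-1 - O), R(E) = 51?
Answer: -1447/3 ≈ -482.33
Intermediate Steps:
J(H, O) = 2 + H*(-1 - O)/3 (J(H, O) = (6 + H*(-1 - O))/3 = 2 + H*(-1 - O)/3)
J(-16, 58) - (R(40) + 748) = (2 - ⅓*(-16) - ⅓*(-16)*58) - (51 + 748) = (2 + 16/3 + 928/3) - 1*799 = 950/3 - 799 = -1447/3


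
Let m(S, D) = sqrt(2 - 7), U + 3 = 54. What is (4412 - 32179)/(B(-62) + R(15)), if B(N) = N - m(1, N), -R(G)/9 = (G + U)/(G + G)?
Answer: 56783515/167406 - 694175*I*sqrt(5)/167406 ≈ 339.2 - 9.2722*I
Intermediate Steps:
U = 51 (U = -3 + 54 = 51)
m(S, D) = I*sqrt(5) (m(S, D) = sqrt(-5) = I*sqrt(5))
R(G) = -9*(51 + G)/(2*G) (R(G) = -9*(G + 51)/(G + G) = -9*(51 + G)/(2*G))
B(N) = N - I*sqrt(5)
(4412 - 32179)/(B(-62) + R(15)) = (4412 - 32179)/((-62 - I*sqrt(5)) + (9/2)*(-51 - 1*15)/15) = -27767/((-62 - I*sqrt(5)) + (9/2)*(1/15)*(-51 - 15)) = -27767/((-62 - I*sqrt(5)) + (9/2)*(1/15)*(-66)) = -27767/((-62 - I*sqrt(5)) - 99/5) = -27767/(-409/5 - I*sqrt(5))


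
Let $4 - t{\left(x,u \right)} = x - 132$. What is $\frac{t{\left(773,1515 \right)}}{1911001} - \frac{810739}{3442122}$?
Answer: $- \frac{1551515671453}{6577898584122} \approx -0.23587$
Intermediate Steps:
$t{\left(x,u \right)} = 136 - x$ ($t{\left(x,u \right)} = 4 - \left(x - 132\right) = 4 - \left(-132 + x\right) = 136 - x$)
$\frac{t{\left(773,1515 \right)}}{1911001} - \frac{810739}{3442122} = \frac{136 - 773}{1911001} - \frac{810739}{3442122} = \left(136 - 773\right) \frac{1}{1911001} - \frac{810739}{3442122} = \left(-637\right) \frac{1}{1911001} - \frac{810739}{3442122} = - \frac{637}{1911001} - \frac{810739}{3442122} = - \frac{1551515671453}{6577898584122}$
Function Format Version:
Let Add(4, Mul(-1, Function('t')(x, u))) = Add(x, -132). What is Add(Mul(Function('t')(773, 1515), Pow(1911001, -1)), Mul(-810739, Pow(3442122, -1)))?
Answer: Rational(-1551515671453, 6577898584122) ≈ -0.23587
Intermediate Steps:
Function('t')(x, u) = Add(136, Mul(-1, x)) (Function('t')(x, u) = Add(4, Mul(-1, Add(x, -132))) = Add(4, Mul(-1, Add(-132, x))) = Add(4, Add(132, Mul(-1, x))) = Add(136, Mul(-1, x)))
Add(Mul(Function('t')(773, 1515), Pow(1911001, -1)), Mul(-810739, Pow(3442122, -1))) = Add(Mul(Add(136, Mul(-1, 773)), Pow(1911001, -1)), Mul(-810739, Pow(3442122, -1))) = Add(Mul(Add(136, -773), Rational(1, 1911001)), Mul(-810739, Rational(1, 3442122))) = Add(Mul(-637, Rational(1, 1911001)), Rational(-810739, 3442122)) = Add(Rational(-637, 1911001), Rational(-810739, 3442122)) = Rational(-1551515671453, 6577898584122)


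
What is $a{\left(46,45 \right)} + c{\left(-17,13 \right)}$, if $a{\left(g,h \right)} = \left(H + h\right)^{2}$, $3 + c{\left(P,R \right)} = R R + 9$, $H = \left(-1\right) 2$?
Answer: $2024$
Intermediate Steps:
$H = -2$
$c{\left(P,R \right)} = 6 + R^{2}$ ($c{\left(P,R \right)} = -3 + \left(R R + 9\right) = -3 + \left(R^{2} + 9\right) = -3 + \left(9 + R^{2}\right) = 6 + R^{2}$)
$a{\left(g,h \right)} = \left(-2 + h\right)^{2}$
$a{\left(46,45 \right)} + c{\left(-17,13 \right)} = \left(-2 + 45\right)^{2} + \left(6 + 13^{2}\right) = 43^{2} + \left(6 + 169\right) = 1849 + 175 = 2024$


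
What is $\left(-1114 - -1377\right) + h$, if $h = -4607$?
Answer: $-4344$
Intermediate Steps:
$\left(-1114 - -1377\right) + h = \left(-1114 - -1377\right) - 4607 = \left(-1114 + 1377\right) - 4607 = 263 - 4607 = -4344$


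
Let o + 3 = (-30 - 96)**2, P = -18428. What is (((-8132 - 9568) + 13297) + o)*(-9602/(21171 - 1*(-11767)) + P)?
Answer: -3481093763510/16469 ≈ -2.1137e+8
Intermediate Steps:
o = 15873 (o = -3 + (-30 - 96)**2 = -3 + (-126)**2 = -3 + 15876 = 15873)
(((-8132 - 9568) + 13297) + o)*(-9602/(21171 - 1*(-11767)) + P) = (((-8132 - 9568) + 13297) + 15873)*(-9602/(21171 - 1*(-11767)) - 18428) = ((-17700 + 13297) + 15873)*(-9602/(21171 + 11767) - 18428) = (-4403 + 15873)*(-9602/32938 - 18428) = 11470*(-9602*1/32938 - 18428) = 11470*(-4801/16469 - 18428) = 11470*(-303495533/16469) = -3481093763510/16469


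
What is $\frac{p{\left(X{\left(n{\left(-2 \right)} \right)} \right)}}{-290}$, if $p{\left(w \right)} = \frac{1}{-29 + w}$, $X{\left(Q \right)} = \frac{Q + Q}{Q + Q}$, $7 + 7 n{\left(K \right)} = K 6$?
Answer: $\frac{1}{8120} \approx 0.00012315$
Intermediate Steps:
$n{\left(K \right)} = -1 + \frac{6 K}{7}$ ($n{\left(K \right)} = -1 + \frac{K 6}{7} = -1 + \frac{6 K}{7}$)
$X{\left(Q \right)} = 1$ ($X{\left(Q \right)} = \frac{2 Q}{2 Q} = 2 Q \frac{1}{2 Q} = 1$)
$\frac{p{\left(X{\left(n{\left(-2 \right)} \right)} \right)}}{-290} = \frac{1}{\left(-29 + 1\right) \left(-290\right)} = \frac{1}{-28} \left(- \frac{1}{290}\right) = \left(- \frac{1}{28}\right) \left(- \frac{1}{290}\right) = \frac{1}{8120}$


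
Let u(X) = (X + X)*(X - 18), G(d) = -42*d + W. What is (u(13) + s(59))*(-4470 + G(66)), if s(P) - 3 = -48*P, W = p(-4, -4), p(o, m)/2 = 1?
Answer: 21423160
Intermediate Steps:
p(o, m) = 2 (p(o, m) = 2*1 = 2)
W = 2
s(P) = 3 - 48*P
G(d) = 2 - 42*d (G(d) = -42*d + 2 = 2 - 42*d)
u(X) = 2*X*(-18 + X) (u(X) = (2*X)*(-18 + X) = 2*X*(-18 + X))
(u(13) + s(59))*(-4470 + G(66)) = (2*13*(-18 + 13) + (3 - 48*59))*(-4470 + (2 - 42*66)) = (2*13*(-5) + (3 - 2832))*(-4470 + (2 - 2772)) = (-130 - 2829)*(-4470 - 2770) = -2959*(-7240) = 21423160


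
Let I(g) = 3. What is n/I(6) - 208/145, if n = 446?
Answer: 64046/435 ≈ 147.23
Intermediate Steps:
n/I(6) - 208/145 = 446/3 - 208/145 = 64046/435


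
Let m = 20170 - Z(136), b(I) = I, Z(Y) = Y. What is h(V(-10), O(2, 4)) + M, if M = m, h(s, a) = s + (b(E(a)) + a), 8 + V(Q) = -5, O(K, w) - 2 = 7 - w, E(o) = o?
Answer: 20031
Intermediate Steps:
O(K, w) = 9 - w (O(K, w) = 2 + (7 - w) = 9 - w)
V(Q) = -13 (V(Q) = -8 - 5 = -13)
m = 20034 (m = 20170 - 1*136 = 20170 - 136 = 20034)
h(s, a) = s + 2*a (h(s, a) = s + (a + a) = s + 2*a)
M = 20034
h(V(-10), O(2, 4)) + M = (-13 + 2*(9 - 1*4)) + 20034 = (-13 + 2*(9 - 4)) + 20034 = (-13 + 2*5) + 20034 = (-13 + 10) + 20034 = -3 + 20034 = 20031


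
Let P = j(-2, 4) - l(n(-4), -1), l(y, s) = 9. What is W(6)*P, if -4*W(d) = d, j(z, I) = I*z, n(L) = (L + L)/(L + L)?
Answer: 51/2 ≈ 25.500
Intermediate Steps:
n(L) = 1 (n(L) = (2*L)/((2*L)) = (2*L)*(1/(2*L)) = 1)
W(d) = -d/4
P = -17 (P = 4*(-2) - 1*9 = -8 - 9 = -17)
W(6)*P = -¼*6*(-17) = -3/2*(-17) = 51/2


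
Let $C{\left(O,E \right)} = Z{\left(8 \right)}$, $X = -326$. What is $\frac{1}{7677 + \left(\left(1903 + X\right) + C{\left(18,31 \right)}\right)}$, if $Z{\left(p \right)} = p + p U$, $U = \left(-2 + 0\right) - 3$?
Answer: $\frac{1}{9222} \approx 0.00010844$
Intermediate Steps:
$U = -5$ ($U = -2 - 3 = -5$)
$Z{\left(p \right)} = - 4 p$ ($Z{\left(p \right)} = p + p \left(-5\right) = p - 5 p = - 4 p$)
$C{\left(O,E \right)} = -32$ ($C{\left(O,E \right)} = \left(-4\right) 8 = -32$)
$\frac{1}{7677 + \left(\left(1903 + X\right) + C{\left(18,31 \right)}\right)} = \frac{1}{7677 + \left(\left(1903 - 326\right) - 32\right)} = \frac{1}{7677 + \left(1577 - 32\right)} = \frac{1}{7677 + 1545} = \frac{1}{9222}$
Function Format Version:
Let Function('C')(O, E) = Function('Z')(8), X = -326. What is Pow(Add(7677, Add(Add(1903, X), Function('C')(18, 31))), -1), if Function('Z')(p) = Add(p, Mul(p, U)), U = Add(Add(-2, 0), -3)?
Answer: Rational(1, 9222) ≈ 0.00010844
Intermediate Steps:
U = -5 (U = Add(-2, -3) = -5)
Function('Z')(p) = Mul(-4, p) (Function('Z')(p) = Add(p, Mul(p, -5)) = Add(p, Mul(-5, p)) = Mul(-4, p))
Function('C')(O, E) = -32 (Function('C')(O, E) = Mul(-4, 8) = -32)
Pow(Add(7677, Add(Add(1903, X), Function('C')(18, 31))), -1) = Pow(Add(7677, Add(Add(1903, -326), -32)), -1) = Pow(Add(7677, Add(1577, -32)), -1) = Pow(Add(7677, 1545), -1) = Pow(9222, -1) = Rational(1, 9222)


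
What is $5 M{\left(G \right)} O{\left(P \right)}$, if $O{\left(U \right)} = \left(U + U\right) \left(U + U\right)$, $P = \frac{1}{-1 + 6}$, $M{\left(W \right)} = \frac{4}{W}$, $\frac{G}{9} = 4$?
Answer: $\frac{4}{45} \approx 0.088889$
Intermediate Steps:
$G = 36$ ($G = 9 \cdot 4 = 36$)
$P = \frac{1}{5} \approx 0.2$
$O{\left(U \right)} = 4 U^{2}$ ($O{\left(U \right)} = 2 U 2 U = 4 U^{2}$)
$5 M{\left(G \right)} O{\left(P \right)} = 5 \cdot \frac{4}{36} \cdot \frac{4}{25} = 5 \cdot 4 \cdot \frac{1}{36} \cdot 4 \cdot \frac{1}{25} = 5 \cdot \frac{1}{9} \cdot \frac{4}{25} = \frac{5}{9} \cdot \frac{4}{25} = \frac{4}{45}$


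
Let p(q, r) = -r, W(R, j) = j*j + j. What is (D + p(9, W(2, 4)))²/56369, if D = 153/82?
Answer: 2211169/379025156 ≈ 0.0058338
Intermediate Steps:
D = 153/82 (D = 153*(1/82) = 153/82 ≈ 1.8659)
W(R, j) = j + j² (W(R, j) = j² + j = j + j²)
(D + p(9, W(2, 4)))²/56369 = (153/82 - 4*(1 + 4))²/56369 = (153/82 - 4*5)²*(1/56369) = (153/82 - 1*20)²*(1/56369) = (153/82 - 20)²*(1/56369) = (-1487/82)²*(1/56369) = (2211169/6724)*(1/56369) = 2211169/379025156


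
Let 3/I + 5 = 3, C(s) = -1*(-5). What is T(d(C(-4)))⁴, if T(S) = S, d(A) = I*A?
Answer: 50625/16 ≈ 3164.1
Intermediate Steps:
C(s) = 5
I = -3/2 (I = 3/(-5 + 3) = 3/(-2) = 3*(-½) = -3/2 ≈ -1.5000)
d(A) = -3*A/2
T(d(C(-4)))⁴ = (-3/2*5)⁴ = (-15/2)⁴ = 50625/16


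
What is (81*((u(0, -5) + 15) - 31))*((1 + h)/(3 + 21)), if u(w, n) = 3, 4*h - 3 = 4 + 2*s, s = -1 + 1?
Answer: -3861/32 ≈ -120.66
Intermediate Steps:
s = 0
h = 7/4 (h = 3/4 + (4 + 2*0)/4 = 3/4 + (4 + 0)/4 = 3/4 + (1/4)*4 = 3/4 + 1 = 7/4 ≈ 1.7500)
(81*((u(0, -5) + 15) - 31))*((1 + h)/(3 + 21)) = (81*((3 + 15) - 31))*((1 + 7/4)/(3 + 21)) = (81*(18 - 31))*((11/4)/24) = (81*(-13))*((11/4)*(1/24)) = -1053*11/96 = -3861/32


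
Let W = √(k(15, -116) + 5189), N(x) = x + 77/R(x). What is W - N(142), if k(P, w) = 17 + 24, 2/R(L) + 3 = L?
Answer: -10987/2 + √5230 ≈ -5421.2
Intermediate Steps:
R(L) = 2/(-3 + L)
N(x) = -231/2 + 79*x/2 (N(x) = x + 77/((2/(-3 + x))) = x + 77*(-3/2 + x/2) = x + (-231/2 + 77*x/2) = -231/2 + 79*x/2)
k(P, w) = 41
W = √5230 (W = √(41 + 5189) = √5230 ≈ 72.319)
W - N(142) = √5230 - (-231/2 + (79/2)*142) = √5230 - (-231/2 + 5609) = √5230 - 1*10987/2 = √5230 - 10987/2 = -10987/2 + √5230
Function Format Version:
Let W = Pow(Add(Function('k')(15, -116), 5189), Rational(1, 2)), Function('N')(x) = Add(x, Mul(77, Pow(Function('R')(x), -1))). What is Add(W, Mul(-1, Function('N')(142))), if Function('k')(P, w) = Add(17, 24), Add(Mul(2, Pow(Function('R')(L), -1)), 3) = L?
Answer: Add(Rational(-10987, 2), Pow(5230, Rational(1, 2))) ≈ -5421.2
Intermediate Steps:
Function('R')(L) = Mul(2, Pow(Add(-3, L), -1))
Function('N')(x) = Add(Rational(-231, 2), Mul(Rational(79, 2), x)) (Function('N')(x) = Add(x, Mul(77, Pow(Mul(2, Pow(Add(-3, x), -1)), -1))) = Add(x, Mul(77, Add(Rational(-3, 2), Mul(Rational(1, 2), x)))) = Add(x, Add(Rational(-231, 2), Mul(Rational(77, 2), x))) = Add(Rational(-231, 2), Mul(Rational(79, 2), x)))
Function('k')(P, w) = 41
W = Pow(5230, Rational(1, 2)) (W = Pow(Add(41, 5189), Rational(1, 2)) = Pow(5230, Rational(1, 2)) ≈ 72.319)
Add(W, Mul(-1, Function('N')(142))) = Add(Pow(5230, Rational(1, 2)), Mul(-1, Add(Rational(-231, 2), Mul(Rational(79, 2), 142)))) = Add(Pow(5230, Rational(1, 2)), Mul(-1, Add(Rational(-231, 2), 5609))) = Add(Pow(5230, Rational(1, 2)), Mul(-1, Rational(10987, 2))) = Add(Pow(5230, Rational(1, 2)), Rational(-10987, 2)) = Add(Rational(-10987, 2), Pow(5230, Rational(1, 2)))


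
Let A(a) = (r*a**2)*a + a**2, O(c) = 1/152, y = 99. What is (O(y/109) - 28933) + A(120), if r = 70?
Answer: 18383710985/152 ≈ 1.2095e+8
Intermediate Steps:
O(c) = 1/152
A(a) = a**2 + 70*a**3 (A(a) = (70*a**2)*a + a**2 = 70*a**3 + a**2 = a**2 + 70*a**3)
(O(y/109) - 28933) + A(120) = (1/152 - 28933) + 120**2*(1 + 70*120) = -4397815/152 + 14400*(1 + 8400) = -4397815/152 + 14400*8401 = -4397815/152 + 120974400 = 18383710985/152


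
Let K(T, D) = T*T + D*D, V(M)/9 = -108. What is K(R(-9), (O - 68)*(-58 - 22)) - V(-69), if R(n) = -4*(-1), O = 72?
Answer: 103388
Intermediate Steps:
V(M) = -972 (V(M) = 9*(-108) = -972)
R(n) = 4
K(T, D) = D² + T² (K(T, D) = T² + D² = D² + T²)
K(R(-9), (O - 68)*(-58 - 22)) - V(-69) = (((72 - 68)*(-58 - 22))² + 4²) - 1*(-972) = ((4*(-80))² + 16) + 972 = ((-320)² + 16) + 972 = (102400 + 16) + 972 = 102416 + 972 = 103388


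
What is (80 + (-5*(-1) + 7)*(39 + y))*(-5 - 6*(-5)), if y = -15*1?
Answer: 9200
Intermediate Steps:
y = -15
(80 + (-5*(-1) + 7)*(39 + y))*(-5 - 6*(-5)) = (80 + (-5*(-1) + 7)*(39 - 15))*(-5 - 6*(-5)) = (80 + (5 + 7)*24)*(-5 + 30) = (80 + 12*24)*25 = (80 + 288)*25 = 368*25 = 9200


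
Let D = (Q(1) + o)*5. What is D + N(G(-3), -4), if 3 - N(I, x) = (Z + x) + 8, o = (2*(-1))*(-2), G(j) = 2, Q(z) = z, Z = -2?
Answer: 26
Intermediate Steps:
o = 4 (o = -2*(-2) = 4)
N(I, x) = -3 - x (N(I, x) = 3 - ((-2 + x) + 8) = 3 - (6 + x) = 3 + (-6 - x) = -3 - x)
D = 25 (D = (1 + 4)*5 = 5*5 = 25)
D + N(G(-3), -4) = 25 + (-3 - 1*(-4)) = 25 + (-3 + 4) = 25 + 1 = 26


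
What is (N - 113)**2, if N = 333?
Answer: 48400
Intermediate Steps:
(N - 113)**2 = (333 - 113)**2 = 220**2 = 48400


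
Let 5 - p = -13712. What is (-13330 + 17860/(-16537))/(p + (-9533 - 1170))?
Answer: -110228035/24921259 ≈ -4.4230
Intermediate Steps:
p = 13717 (p = 5 - 1*(-13712) = 5 + 13712 = 13717)
(-13330 + 17860/(-16537))/(p + (-9533 - 1170)) = (-13330 + 17860/(-16537))/(13717 + (-9533 - 1170)) = (-13330 + 17860*(-1/16537))/(13717 - 10703) = (-13330 - 17860/16537)/3014 = -220456070/16537*1/3014 = -110228035/24921259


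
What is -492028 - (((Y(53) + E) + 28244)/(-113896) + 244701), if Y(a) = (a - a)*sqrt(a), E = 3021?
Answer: -83910454919/113896 ≈ -7.3673e+5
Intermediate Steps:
Y(a) = 0 (Y(a) = 0*sqrt(a) = 0)
-492028 - (((Y(53) + E) + 28244)/(-113896) + 244701) = -492028 - (((0 + 3021) + 28244)/(-113896) + 244701) = -492028 - ((3021 + 28244)*(-1/113896) + 244701) = -492028 - (31265*(-1/113896) + 244701) = -492028 - (-31265/113896 + 244701) = -492028 - 1*27870433831/113896 = -492028 - 27870433831/113896 = -83910454919/113896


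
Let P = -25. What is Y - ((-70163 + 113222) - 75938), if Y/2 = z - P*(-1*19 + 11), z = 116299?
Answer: 265077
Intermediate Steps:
Y = 232198 (Y = 2*(116299 - (-25)*(-1*19 + 11)) = 2*(116299 - (-25)*(-19 + 11)) = 2*(116299 - (-25)*(-8)) = 2*(116299 - 1*200) = 2*(116299 - 200) = 2*116099 = 232198)
Y - ((-70163 + 113222) - 75938) = 232198 - ((-70163 + 113222) - 75938) = 232198 - (43059 - 75938) = 232198 - 1*(-32879) = 232198 + 32879 = 265077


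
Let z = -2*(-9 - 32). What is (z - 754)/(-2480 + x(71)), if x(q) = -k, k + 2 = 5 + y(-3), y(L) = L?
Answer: 42/155 ≈ 0.27097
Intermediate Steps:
z = 82 (z = -2*(-41) = 82)
k = 0 (k = -2 + (5 - 3) = -2 + 2 = 0)
x(q) = 0 (x(q) = -1*0 = 0)
(z - 754)/(-2480 + x(71)) = (82 - 754)/(-2480 + 0) = -672/(-2480) = -672*(-1/2480) = 42/155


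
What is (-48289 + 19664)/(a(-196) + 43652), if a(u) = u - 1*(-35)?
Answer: -28625/43491 ≈ -0.65818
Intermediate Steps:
a(u) = 35 + u (a(u) = u + 35 = 35 + u)
(-48289 + 19664)/(a(-196) + 43652) = (-48289 + 19664)/((35 - 196) + 43652) = -28625/(-161 + 43652) = -28625/43491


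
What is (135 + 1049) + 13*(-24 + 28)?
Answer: 1236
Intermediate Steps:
(135 + 1049) + 13*(-24 + 28) = 1184 + 13*4 = 1184 + 52 = 1236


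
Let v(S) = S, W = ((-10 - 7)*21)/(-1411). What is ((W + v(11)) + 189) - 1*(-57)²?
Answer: -253046/83 ≈ -3048.7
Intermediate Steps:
W = 21/83 (W = -17*21*(-1/1411) = -357*(-1/1411) = 21/83 ≈ 0.25301)
((W + v(11)) + 189) - 1*(-57)² = ((21/83 + 11) + 189) - 1*(-57)² = (934/83 + 189) - 1*3249 = 16621/83 - 3249 = -253046/83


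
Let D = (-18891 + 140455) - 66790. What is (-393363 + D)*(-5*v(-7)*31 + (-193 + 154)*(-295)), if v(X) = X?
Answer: -4262835510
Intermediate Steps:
D = 54774 (D = 121564 - 66790 = 54774)
(-393363 + D)*(-5*v(-7)*31 + (-193 + 154)*(-295)) = (-393363 + 54774)*(-5*(-7)*31 + (-193 + 154)*(-295)) = -338589*(35*31 - 39*(-295)) = -338589*(1085 + 11505) = -338589*12590 = -4262835510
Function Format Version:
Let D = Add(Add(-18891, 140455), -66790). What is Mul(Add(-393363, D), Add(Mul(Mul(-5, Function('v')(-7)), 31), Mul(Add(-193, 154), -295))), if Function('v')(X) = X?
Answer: -4262835510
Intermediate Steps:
D = 54774 (D = Add(121564, -66790) = 54774)
Mul(Add(-393363, D), Add(Mul(Mul(-5, Function('v')(-7)), 31), Mul(Add(-193, 154), -295))) = Mul(Add(-393363, 54774), Add(Mul(Mul(-5, -7), 31), Mul(Add(-193, 154), -295))) = Mul(-338589, Add(Mul(35, 31), Mul(-39, -295))) = Mul(-338589, Add(1085, 11505)) = Mul(-338589, 12590) = -4262835510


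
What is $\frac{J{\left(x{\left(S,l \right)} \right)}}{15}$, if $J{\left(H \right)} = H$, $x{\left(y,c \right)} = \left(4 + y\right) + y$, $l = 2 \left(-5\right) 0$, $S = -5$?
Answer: $- \frac{2}{5} \approx -0.4$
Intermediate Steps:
$l = 0$ ($l = \left(-10\right) 0 = 0$)
$x{\left(y,c \right)} = 4 + 2 y$
$\frac{J{\left(x{\left(S,l \right)} \right)}}{15} = \frac{4 + 2 \left(-5\right)}{15} = \frac{4 - 10}{15} = \frac{1}{15} \left(-6\right) = - \frac{2}{5}$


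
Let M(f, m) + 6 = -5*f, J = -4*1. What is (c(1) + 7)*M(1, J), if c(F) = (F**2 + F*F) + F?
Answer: -110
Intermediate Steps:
J = -4
c(F) = F + 2*F**2 (c(F) = (F**2 + F**2) + F = 2*F**2 + F = F + 2*F**2)
M(f, m) = -6 - 5*f
(c(1) + 7)*M(1, J) = (1*(1 + 2*1) + 7)*(-6 - 5*1) = (1*(1 + 2) + 7)*(-6 - 5) = (1*3 + 7)*(-11) = (3 + 7)*(-11) = 10*(-11) = -110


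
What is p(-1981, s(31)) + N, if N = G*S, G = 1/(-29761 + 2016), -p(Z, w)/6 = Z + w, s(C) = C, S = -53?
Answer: 324616553/27745 ≈ 11700.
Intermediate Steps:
p(Z, w) = -6*Z - 6*w (p(Z, w) = -6*(Z + w) = -6*Z - 6*w)
G = -1/27745 (G = 1/(-27745) = -1/27745 ≈ -3.6043e-5)
N = 53/27745 (N = -1/27745*(-53) = 53/27745 ≈ 0.0019103)
p(-1981, s(31)) + N = (-6*(-1981) - 6*31) + 53/27745 = (11886 - 186) + 53/27745 = 11700 + 53/27745 = 324616553/27745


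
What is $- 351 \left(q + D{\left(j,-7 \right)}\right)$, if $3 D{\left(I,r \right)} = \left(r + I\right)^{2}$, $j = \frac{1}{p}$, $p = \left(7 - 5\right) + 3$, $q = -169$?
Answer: $\frac{1347723}{25} \approx 53909.0$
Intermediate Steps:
$p = 5$ ($p = 2 + 3 = 5$)
$j = \frac{1}{5} \approx 0.2$
$D{\left(I,r \right)} = \frac{\left(I + r\right)^{2}}{3}$ ($D{\left(I,r \right)} = \frac{\left(r + I\right)^{2}}{3} = \frac{\left(I + r\right)^{2}}{3}$)
$- 351 \left(q + D{\left(j,-7 \right)}\right) = - 351 \left(-169 + \frac{\left(\frac{1}{5} - 7\right)^{2}}{3}\right) = - 351 \left(-169 + \frac{\left(- \frac{34}{5}\right)^{2}}{3}\right) = - 351 \left(-169 + \frac{1}{3} \cdot \frac{1156}{25}\right) = - 351 \left(-169 + \frac{1156}{75}\right) = \left(-351\right) \left(- \frac{11519}{75}\right) = \frac{1347723}{25}$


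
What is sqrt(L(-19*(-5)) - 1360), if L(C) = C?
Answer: I*sqrt(1265) ≈ 35.567*I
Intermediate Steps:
sqrt(L(-19*(-5)) - 1360) = sqrt(-19*(-5) - 1360) = sqrt(95 - 1360) = sqrt(-1265) = I*sqrt(1265)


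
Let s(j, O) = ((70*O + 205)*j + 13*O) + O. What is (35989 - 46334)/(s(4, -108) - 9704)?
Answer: 10345/40636 ≈ 0.25458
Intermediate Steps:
s(j, O) = 14*O + j*(205 + 70*O) (s(j, O) = ((205 + 70*O)*j + 13*O) + O = (j*(205 + 70*O) + 13*O) + O = (13*O + j*(205 + 70*O)) + O = 14*O + j*(205 + 70*O))
(35989 - 46334)/(s(4, -108) - 9704) = (35989 - 46334)/((14*(-108) + 205*4 + 70*(-108)*4) - 9704) = -10345/((-1512 + 820 - 30240) - 9704) = -10345/(-30932 - 9704) = -10345/(-40636) = -10345*(-1/40636) = 10345/40636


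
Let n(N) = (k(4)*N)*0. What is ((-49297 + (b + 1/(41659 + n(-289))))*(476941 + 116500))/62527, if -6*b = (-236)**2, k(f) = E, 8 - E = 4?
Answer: -4344647431764118/7814436879 ≈ -5.5598e+5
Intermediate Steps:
E = 4 (E = 8 - 1*4 = 8 - 4 = 4)
k(f) = 4
b = -27848/3 (b = -1/6*(-236)**2 = -1/6*55696 = -27848/3 ≈ -9282.7)
n(N) = 0 (n(N) = (4*N)*0 = 0)
((-49297 + (b + 1/(41659 + n(-289))))*(476941 + 116500))/62527 = ((-49297 + (-27848/3 + 1/(41659 + 0)))*(476941 + 116500))/62527 = ((-49297 + (-27848/3 + 1/41659))*593441)*(1/62527) = ((-49297 - 1160119829/124977)*593441)*(1/62527) = -7321110998/124977*593441*(1/62527) = -4344647431764118/124977*1/62527 = -4344647431764118/7814436879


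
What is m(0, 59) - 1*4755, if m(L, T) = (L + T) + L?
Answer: -4696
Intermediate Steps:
m(L, T) = T + 2*L
m(0, 59) - 1*4755 = (59 + 2*0) - 1*4755 = (59 + 0) - 4755 = 59 - 4755 = -4696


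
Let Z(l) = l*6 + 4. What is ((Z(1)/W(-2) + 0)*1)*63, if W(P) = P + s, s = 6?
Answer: 315/2 ≈ 157.50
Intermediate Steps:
Z(l) = 4 + 6*l (Z(l) = 6*l + 4 = 4 + 6*l)
W(P) = 6 + P (W(P) = P + 6 = 6 + P)
((Z(1)/W(-2) + 0)*1)*63 = (((4 + 6*1)/(6 - 2) + 0)*1)*63 = (((4 + 6)/4 + 0)*1)*63 = ((10*(1/4) + 0)*1)*63 = ((5/2 + 0)*1)*63 = ((5/2)*1)*63 = (5/2)*63 = 315/2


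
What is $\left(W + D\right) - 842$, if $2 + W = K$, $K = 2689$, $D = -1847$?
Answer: $-2$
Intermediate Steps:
$W = 2687$ ($W = -2 + 2689 = 2687$)
$\left(W + D\right) - 842 = \left(2687 - 1847\right) - 842 = 840 - 842 = -2$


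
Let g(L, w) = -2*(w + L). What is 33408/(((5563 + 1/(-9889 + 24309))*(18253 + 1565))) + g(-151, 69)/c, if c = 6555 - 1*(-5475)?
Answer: 2467755222934/177082653749805 ≈ 0.013936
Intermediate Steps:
g(L, w) = -2*L - 2*w (g(L, w) = -2*(L + w) = -2*L - 2*w)
c = 12030 (c = 6555 + 5475 = 12030)
33408/(((5563 + 1/(-9889 + 24309))*(18253 + 1565))) + g(-151, 69)/c = 33408/(((5563 + 1/(-9889 + 24309))*(18253 + 1565))) + (-2*(-151) - 2*69)/12030 = 33408/(((5563 + 1/14420)*19818)) + (302 - 138)*(1/12030) = 33408/(((5563 + 1/14420)*19818)) + 164*(1/12030) = 33408/(((80218461/14420)*19818)) + 82/6015 = 33408/(794884730049/7210) + 82/6015 = 33408*(7210/794884730049) + 82/6015 = 26763520/88320525561 + 82/6015 = 2467755222934/177082653749805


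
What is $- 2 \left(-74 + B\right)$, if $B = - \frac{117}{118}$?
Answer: $\frac{8849}{59} \approx 149.98$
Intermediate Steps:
$B = - \frac{117}{118}$ ($B = \left(-117\right) \frac{1}{118} = - \frac{117}{118} \approx -0.99153$)
$- 2 \left(-74 + B\right) = - 2 \left(-74 - \frac{117}{118}\right) = \left(-2\right) \left(- \frac{8849}{118}\right) = \frac{8849}{59}$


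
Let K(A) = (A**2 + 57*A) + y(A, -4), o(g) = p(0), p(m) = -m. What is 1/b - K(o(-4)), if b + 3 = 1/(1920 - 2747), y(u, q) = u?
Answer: -827/2482 ≈ -0.33320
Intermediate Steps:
o(g) = 0 (o(g) = -1*0 = 0)
b = -2482/827 (b = -3 + 1/(1920 - 2747) = -3 + 1/(-827) = -3 - 1/827 = -2482/827 ≈ -3.0012)
K(A) = A**2 + 58*A (K(A) = (A**2 + 57*A) + A = A**2 + 58*A)
1/b - K(o(-4)) = 1/(-2482/827) - 0*(58 + 0) = -827/2482 - 0*58 = -827/2482 - 1*0 = -827/2482 + 0 = -827/2482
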